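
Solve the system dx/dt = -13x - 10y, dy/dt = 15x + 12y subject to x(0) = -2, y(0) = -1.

x(t) = 6e^(2t) - 8e^(-3t), y(t) = -9e^(2t) + 8e^(-3t)

Coefficient matrix A = [[-13, -10], [15, 12]].
Characteristic polynomial det(A - λI) = λ^2 + λ - 6 = 0.
Eigenvalues λ = 2, -3.
For λ=2: (A-λI) row 1 is [-15, -10], so an eigenvector is (-2, 3).
For λ=-3: (A-λI) row 1 is [-10, -10], so an eigenvector is (-1, 1).
General solution: c_1e^(2t)(-2,3) + c_2e^(-3t)(-1,1).
Applying x(0)=-2, y(0)=-1 gives c_1=-3, c_2=8.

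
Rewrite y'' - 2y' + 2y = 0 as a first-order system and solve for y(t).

y(t) = K_1e^(t)cos(t) + K_2e^(t)sin(t)

Let x_1 = y, x_2 = y'. Then x_1' = x_2 and x_2' = -2x_1 + 2x_2.
A = [[0,1],[-2,2]]; det(A-λI) = λ^2 - 2λ + 2.
Eigenvalues λ = 1 ± i.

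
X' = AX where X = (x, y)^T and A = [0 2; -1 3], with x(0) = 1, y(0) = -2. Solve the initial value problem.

x(t) = -5e^(2t) + 6e^(t), y(t) = -5e^(2t) + 3e^(t)

Coefficient matrix A = [[0, 2], [-1, 3]].
Characteristic polynomial det(A - λI) = λ^2 - 3λ + 2 = 0.
Eigenvalues λ = 2, 1.
For λ=2: (A-λI) row 1 is [-2, 2], so an eigenvector is (-1, -1).
For λ=1: (A-λI) row 1 is [-1, 2], so an eigenvector is (-2, -1).
General solution: C_1e^(2t)(-1,-1) + C_2e^(t)(-2,-1).
Applying x(0)=1, y(0)=-2 gives C_1=5, C_2=-3.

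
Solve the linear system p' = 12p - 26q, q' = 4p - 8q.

p(t) = 2K_1e^(2t)sin(2t) + 3K_1e^(2t)cos(2t) + 3K_2e^(2t)sin(2t) - 2K_2e^(2t)cos(2t), q(t) = K_1e^(2t)sin(2t) + K_1e^(2t)cos(2t) + K_2e^(2t)sin(2t) - K_2e^(2t)cos(2t)

Coefficient matrix A = [[12, -26], [4, -8]].
Characteristic polynomial det(A - λI) = λ^2 - 4λ + 8 = 0.
Eigenvalues λ = 2 ± 2i (complex conjugate pair).
For λ=2+2i: an eigenvector is (3,1) - i(2,1) = (3 - 2i, 1 - i).
A real fundamental pair from Re and Im of e^((2+2i)t)v: X_1 = e^(2t)(cos(2t)·(3,1) + sin(2t)·(2,1)), X_2 = e^(2t)(sin(2t)·(3,1) - cos(2t)·(2,1)).
General solution: K_1X_1 + K_2X_2.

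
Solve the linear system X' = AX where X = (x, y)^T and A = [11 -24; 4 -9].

x(t) = -3K_1e^(3t) + 2K_2e^(-t), y(t) = -K_1e^(3t) + K_2e^(-t)

Coefficient matrix A = [[11, -24], [4, -9]].
Characteristic polynomial det(A - λI) = λ^2 - 2λ - 3 = 0.
Eigenvalues λ = 3, -1.
For λ=3: (A-λI) row 1 is [8, -24], so an eigenvector is (-3, -1).
For λ=-1: (A-λI) row 1 is [12, -24], so an eigenvector is (2, 1).
General solution: K_1e^(3t)(-3,-1) + K_2e^(-t)(2,1).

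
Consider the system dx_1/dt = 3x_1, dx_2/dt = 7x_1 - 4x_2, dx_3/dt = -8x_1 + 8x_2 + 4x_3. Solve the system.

x_1(t) = c_2e^(3t), x_2(t) = c_1e^(-4t) + c_2e^(3t), x_3(t) = -c_1e^(-4t) + c_3e^(4t)

Coefficient matrix A = [[3, 0, 0], [7, -4, 0], [-8, 8, 4]].
det(A - λI) = 0 gives eigenvalues λ = -4, 3, 4.
For λ=-4: eigenvector (0,1,-1).
For λ=3: eigenvector (1,1,0).
For λ=4: eigenvector (0,0,1).
General solution: c_1e^(-4t)(0,1,-1) + c_2e^(3t)(1,1,0) + c_3e^(4t)(0,0,1).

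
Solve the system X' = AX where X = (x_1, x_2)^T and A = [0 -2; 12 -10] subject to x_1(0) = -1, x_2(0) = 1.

Coefficient matrix A = [[0, -2], [12, -10]].
Characteristic polynomial det(A - λI) = λ^2 + 10λ + 24 = 0.
Eigenvalues λ = -6, -4.
For λ=-6: (A-λI) row 1 is [6, -2], so an eigenvector is (-1, -3).
For λ=-4: (A-λI) row 1 is [4, -2], so an eigenvector is (-1, -2).
General solution: K_1e^(-6t)(-1,-3) + K_2e^(-4t)(-1,-2).
Applying x_1(0)=-1, x_2(0)=1 gives K_1=-3, K_2=4.

x_1(t) = -4e^(-4t) + 3e^(-6t), x_2(t) = -8e^(-4t) + 9e^(-6t)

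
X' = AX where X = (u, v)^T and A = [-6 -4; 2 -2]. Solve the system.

u(t) = c_1e^(-4t)sin(2t) + c_1e^(-4t)cos(2t) + c_2e^(-4t)sin(2t) - c_2e^(-4t)cos(2t), v(t) = -c_1e^(-4t)cos(2t) - c_2e^(-4t)sin(2t)

Coefficient matrix A = [[-6, -4], [2, -2]].
Characteristic polynomial det(A - λI) = λ^2 + 8λ + 20 = 0.
Eigenvalues λ = -4 ± 2i (complex conjugate pair).
For λ=-4+2i: an eigenvector is (1,-1) - i(1,0) = (1 - i, -1).
A real fundamental pair from Re and Im of e^((-4+2i)t)v: X_1 = e^(-4t)(cos(2t)·(1,-1) + sin(2t)·(1,0)), X_2 = e^(-4t)(sin(2t)·(1,-1) - cos(2t)·(1,0)).
General solution: c_1X_1 + c_2X_2.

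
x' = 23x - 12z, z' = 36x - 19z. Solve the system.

x(t) = 2K_1e^(5t) + K_2e^(-t), z(t) = 3K_1e^(5t) + 2K_2e^(-t)

Coefficient matrix A = [[23, -12], [36, -19]].
Characteristic polynomial det(A - λI) = λ^2 - 4λ - 5 = 0.
Eigenvalues λ = 5, -1.
For λ=5: (A-λI) row 1 is [18, -12], so an eigenvector is (2, 3).
For λ=-1: (A-λI) row 1 is [24, -12], so an eigenvector is (1, 2).
General solution: K_1e^(5t)(2,3) + K_2e^(-t)(1,2).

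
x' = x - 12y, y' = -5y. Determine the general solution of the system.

x(t) = 2K_1e^(-5t) - K_2e^(t), y(t) = K_1e^(-5t)

Coefficient matrix A = [[1, -12], [0, -5]].
Characteristic polynomial det(A - λI) = λ^2 + 4λ - 5 = 0.
Eigenvalues λ = -5, 1.
For λ=-5: (A-λI) row 1 is [6, -12], so an eigenvector is (2, 1).
For λ=1: (A-λI) row 1 is [0, -12], so an eigenvector is (-1, 0).
General solution: K_1e^(-5t)(2,1) + K_2e^(t)(-1,0).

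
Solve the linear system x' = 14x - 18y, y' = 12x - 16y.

Coefficient matrix A = [[14, -18], [12, -16]].
Characteristic polynomial det(A - λI) = λ^2 + 2λ - 8 = 0.
Eigenvalues λ = 2, -4.
For λ=2: (A-λI) row 1 is [12, -18], so an eigenvector is (3, 2).
For λ=-4: (A-λI) row 1 is [18, -18], so an eigenvector is (-1, -1).
General solution: K_1e^(2t)(3,2) + K_2e^(-4t)(-1,-1).

x(t) = 3K_1e^(2t) - K_2e^(-4t), y(t) = 2K_1e^(2t) - K_2e^(-4t)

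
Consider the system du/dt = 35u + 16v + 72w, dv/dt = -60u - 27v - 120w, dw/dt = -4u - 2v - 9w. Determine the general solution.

Coefficient matrix A = [[35, 16, 72], [-60, -27, -120], [-4, -2, -9]].
det(A - λI) = 0 gives eigenvalues λ = 3, -3, -1.
For λ=3: eigenvector (1,-2,0).
For λ=-3: eigenvector (-4,5,1).
For λ=-1: eigenvector (-2,0,1).
General solution: c_1e^(3t)(1,-2,0) + c_2e^(-3t)(-4,5,1) + c_3e^(-t)(-2,0,1).

u(t) = c_1e^(3t) - 4c_2e^(-3t) - 2c_3e^(-t), v(t) = -2c_1e^(3t) + 5c_2e^(-3t), w(t) = c_2e^(-3t) + c_3e^(-t)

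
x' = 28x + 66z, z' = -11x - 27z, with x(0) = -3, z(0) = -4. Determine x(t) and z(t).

x(t) = -33e^(6t) + 30e^(-5t), z(t) = 11e^(6t) - 15e^(-5t)

Coefficient matrix A = [[28, 66], [-11, -27]].
Characteristic polynomial det(A - λI) = λ^2 - λ - 30 = 0.
Eigenvalues λ = -5, 6.
For λ=-5: (A-λI) row 1 is [33, 66], so an eigenvector is (-2, 1).
For λ=6: (A-λI) row 1 is [22, 66], so an eigenvector is (-3, 1).
General solution: K_1e^(-5t)(-2,1) + K_2e^(6t)(-3,1).
Applying x(0)=-3, z(0)=-4 gives K_1=-15, K_2=11.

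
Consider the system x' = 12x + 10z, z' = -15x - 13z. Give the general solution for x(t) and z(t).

x(t) = 2K_1e^(-3t) - K_2e^(2t), z(t) = -3K_1e^(-3t) + K_2e^(2t)

Coefficient matrix A = [[12, 10], [-15, -13]].
Characteristic polynomial det(A - λI) = λ^2 + λ - 6 = 0.
Eigenvalues λ = -3, 2.
For λ=-3: (A-λI) row 1 is [15, 10], so an eigenvector is (2, -3).
For λ=2: (A-λI) row 1 is [10, 10], so an eigenvector is (-1, 1).
General solution: K_1e^(-3t)(2,-3) + K_2e^(2t)(-1,1).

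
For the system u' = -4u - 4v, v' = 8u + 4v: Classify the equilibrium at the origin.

center

A = [[-4,-4],[8,4]]; det(A-λI) = λ^2 + 16.
λ = 0 ± 4i: zero real part.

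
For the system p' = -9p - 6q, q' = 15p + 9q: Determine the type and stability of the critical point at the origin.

center

A = [[-9,-6],[15,9]]; det(A-λI) = λ^2 + 9.
λ = 0 ± 3i: zero real part.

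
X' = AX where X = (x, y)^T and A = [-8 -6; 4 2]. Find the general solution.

Coefficient matrix A = [[-8, -6], [4, 2]].
Characteristic polynomial det(A - λI) = λ^2 + 6λ + 8 = 0.
Eigenvalues λ = -4, -2.
For λ=-4: (A-λI) row 1 is [-4, -6], so an eigenvector is (-3, 2).
For λ=-2: (A-λI) row 1 is [-6, -6], so an eigenvector is (1, -1).
General solution: C_1e^(-4t)(-3,2) + C_2e^(-2t)(1,-1).

x(t) = -3C_1e^(-4t) + C_2e^(-2t), y(t) = 2C_1e^(-4t) - C_2e^(-2t)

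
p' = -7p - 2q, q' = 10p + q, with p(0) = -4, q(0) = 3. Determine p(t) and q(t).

p(t) = 5e^(-3t)sin(2t) - 4e^(-3t)cos(2t), q(t) = -14e^(-3t)sin(2t) + 3e^(-3t)cos(2t)

Coefficient matrix A = [[-7, -2], [10, 1]].
Characteristic polynomial det(A - λI) = λ^2 + 6λ + 13 = 0.
Eigenvalues λ = -3 ± 2i (complex conjugate pair).
For λ=-3+2i: an eigenvector is (1,-2) - i(0,1) = (1, -2 - i).
A real fundamental pair from Re and Im of e^((-3+2i)t)v: X_1 = e^(-3t)(cos(2t)·(1,-2) + sin(2t)·(0,1)), X_2 = e^(-3t)(sin(2t)·(1,-2) - cos(2t)·(0,1)).
General solution: C_1X_1 + C_2X_2.
Applying p(0)=-4, q(0)=3 gives C_1=-4, C_2=5.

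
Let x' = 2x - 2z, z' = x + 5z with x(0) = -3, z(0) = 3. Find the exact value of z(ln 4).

768

A = [[2,-2],[1,5]]; eigenvalues λ = 3, 4.
Eigenvectors: (2,-1) for λ=3, (-1,1) for λ=4.
From the initial condition, c_1 = 0, c_2 = 3.
z(ln 4) = (0)(4^3)(-1) + (3)(4^4)(1) = 768.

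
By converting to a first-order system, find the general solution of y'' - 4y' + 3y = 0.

y(t) = c_1e^(t) + c_2e^(3t)

Let x_1 = y, x_2 = y'. Then x_1' = x_2 and x_2' = -3x_1 + 4x_2.
A = [[0,1],[-3,4]]; det(A-λI) = λ^2 - 4λ + 3.
Eigenvalues λ = 1, 3 with eigenvectors (1,1), (1,3).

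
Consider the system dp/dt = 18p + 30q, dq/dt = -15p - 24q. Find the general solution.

p(t) = c_1e^(-3t)sin(3t) + 3c_1e^(-3t)cos(3t) + 3c_2e^(-3t)sin(3t) - c_2e^(-3t)cos(3t), q(t) = -c_1e^(-3t)sin(3t) - 2c_1e^(-3t)cos(3t) - 2c_2e^(-3t)sin(3t) + c_2e^(-3t)cos(3t)

Coefficient matrix A = [[18, 30], [-15, -24]].
Characteristic polynomial det(A - λI) = λ^2 + 6λ + 18 = 0.
Eigenvalues λ = -3 ± 3i (complex conjugate pair).
For λ=-3+3i: an eigenvector is (3,-2) - i(1,-1) = (3 - i, -2 + i).
A real fundamental pair from Re and Im of e^((-3+3i)t)v: X_1 = e^(-3t)(cos(3t)·(3,-2) + sin(3t)·(1,-1)), X_2 = e^(-3t)(sin(3t)·(3,-2) - cos(3t)·(1,-1)).
General solution: c_1X_1 + c_2X_2.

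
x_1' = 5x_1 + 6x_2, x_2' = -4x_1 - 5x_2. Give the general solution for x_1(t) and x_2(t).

x_1(t) = -C_1e^(-t) - 3C_2e^(t), x_2(t) = C_1e^(-t) + 2C_2e^(t)

Coefficient matrix A = [[5, 6], [-4, -5]].
Characteristic polynomial det(A - λI) = λ^2 - 1 = 0.
Eigenvalues λ = -1, 1.
For λ=-1: (A-λI) row 1 is [6, 6], so an eigenvector is (-1, 1).
For λ=1: (A-λI) row 1 is [4, 6], so an eigenvector is (-3, 2).
General solution: C_1e^(-t)(-1,1) + C_2e^(t)(-3,2).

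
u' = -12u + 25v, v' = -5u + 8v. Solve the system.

u(t) = 2C_1e^(-2t)sin(5t) - C_1e^(-2t)cos(5t) - C_2e^(-2t)sin(5t) - 2C_2e^(-2t)cos(5t), v(t) = C_1e^(-2t)sin(5t) - C_2e^(-2t)cos(5t)

Coefficient matrix A = [[-12, 25], [-5, 8]].
Characteristic polynomial det(A - λI) = λ^2 + 4λ + 29 = 0.
Eigenvalues λ = -2 ± 5i (complex conjugate pair).
For λ=-2+5i: an eigenvector is (-1,0) - i(2,1) = (-1 - 2i, 0 - i).
A real fundamental pair from Re and Im of e^((-2+5i)t)v: X_1 = e^(-2t)(cos(5t)·(-1,0) + sin(5t)·(2,1)), X_2 = e^(-2t)(sin(5t)·(-1,0) - cos(5t)·(2,1)).
General solution: C_1X_1 + C_2X_2.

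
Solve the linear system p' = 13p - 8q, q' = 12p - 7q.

p(t) = c_1e^(5t) - 2c_2e^(t), q(t) = c_1e^(5t) - 3c_2e^(t)

Coefficient matrix A = [[13, -8], [12, -7]].
Characteristic polynomial det(A - λI) = λ^2 - 6λ + 5 = 0.
Eigenvalues λ = 5, 1.
For λ=5: (A-λI) row 1 is [8, -8], so an eigenvector is (1, 1).
For λ=1: (A-λI) row 1 is [12, -8], so an eigenvector is (-2, -3).
General solution: c_1e^(5t)(1,1) + c_2e^(t)(-2,-3).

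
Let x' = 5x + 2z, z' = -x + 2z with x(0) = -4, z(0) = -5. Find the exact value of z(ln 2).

A = [[5,2],[-1,2]]; eigenvalues λ = 3, 4.
Eigenvectors: (1,-1) for λ=3, (-2,1) for λ=4.
From the initial condition, c_1 = 14, c_2 = 9.
z(ln 2) = (14)(2^3)(-1) + (9)(2^4)(1) = 32.

32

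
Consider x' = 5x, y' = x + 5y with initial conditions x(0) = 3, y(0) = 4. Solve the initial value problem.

Coefficient matrix A = [[5, 0], [1, 5]].
Characteristic polynomial det(A - λI) = λ^2 - 10λ + 25 = 0.
Single eigenvalue λ = 5 with algebraic multiplicity 2.
Eigenvector v = (0,1); generalized eigenvector w with (A-λI)w=v is (1,-2).
General solution: e^(5t)[C_1·v + C_2·(t·v + w)].
Applying x(0)=3, y(0)=4 gives C_1=10, C_2=3.

x(t) = 3e^(5t), y(t) = 3te^(5t) + 4e^(5t)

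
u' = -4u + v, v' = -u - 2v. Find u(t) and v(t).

u(t) = -C_1e^(-3t) - C_2te^(-3t) - C_2e^(-3t), v(t) = -C_1e^(-3t) - C_2te^(-3t) - 2C_2e^(-3t)

Coefficient matrix A = [[-4, 1], [-1, -2]].
Characteristic polynomial det(A - λI) = λ^2 + 6λ + 9 = 0.
Single eigenvalue λ = -3 with algebraic multiplicity 2.
Eigenvector v = (-1,-1); generalized eigenvector w with (A-λI)w=v is (-1,-2).
General solution: e^(-3t)[C_1·v + C_2·(t·v + w)].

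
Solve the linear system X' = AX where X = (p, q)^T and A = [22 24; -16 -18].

Coefficient matrix A = [[22, 24], [-16, -18]].
Characteristic polynomial det(A - λI) = λ^2 - 4λ - 12 = 0.
Eigenvalues λ = 6, -2.
For λ=6: (A-λI) row 1 is [16, 24], so an eigenvector is (-3, 2).
For λ=-2: (A-λI) row 1 is [24, 24], so an eigenvector is (1, -1).
General solution: c_1e^(6t)(-3,2) + c_2e^(-2t)(1,-1).

p(t) = -3c_1e^(6t) + c_2e^(-2t), q(t) = 2c_1e^(6t) - c_2e^(-2t)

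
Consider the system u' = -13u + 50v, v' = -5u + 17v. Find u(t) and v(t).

u(t) = -c_1e^(2t)sin(5t) - 3c_1e^(2t)cos(5t) - 3c_2e^(2t)sin(5t) + c_2e^(2t)cos(5t), v(t) = -c_1e^(2t)cos(5t) - c_2e^(2t)sin(5t)

Coefficient matrix A = [[-13, 50], [-5, 17]].
Characteristic polynomial det(A - λI) = λ^2 - 4λ + 29 = 0.
Eigenvalues λ = 2 ± 5i (complex conjugate pair).
For λ=2+5i: an eigenvector is (-3,-1) - i(-1,0) = (-3 + i, -1).
A real fundamental pair from Re and Im of e^((2+5i)t)v: X_1 = e^(2t)(cos(5t)·(-3,-1) + sin(5t)·(-1,0)), X_2 = e^(2t)(sin(5t)·(-3,-1) - cos(5t)·(-1,0)).
General solution: c_1X_1 + c_2X_2.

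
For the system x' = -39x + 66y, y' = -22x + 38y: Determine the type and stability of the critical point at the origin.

saddle

A = [[-39,66],[-22,38]]; det(A-λI) = λ^2 + λ - 30.
λ = 5, -6: opposite signs.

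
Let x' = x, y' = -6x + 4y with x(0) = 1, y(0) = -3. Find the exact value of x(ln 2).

A = [[1,0],[-6,4]]; eigenvalues λ = 4, 1.
Eigenvectors: (0,-1) for λ=4, (-1,-2) for λ=1.
From the initial condition, c_1 = 5, c_2 = -1.
x(ln 2) = (5)(2^4)(0) + (-1)(2^1)(-1) = 2.

2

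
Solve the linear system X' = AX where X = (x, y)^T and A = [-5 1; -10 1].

Coefficient matrix A = [[-5, 1], [-10, 1]].
Characteristic polynomial det(A - λI) = λ^2 + 4λ + 5 = 0.
Eigenvalues λ = -2 ± i (complex conjugate pair).
For λ=-2+i: an eigenvector is (0,-1) - i(-1,-3) = (0 + i, -1 + 3i).
A real fundamental pair from Re and Im of e^((-2+i)t)v: X_1 = e^(-2t)(cos(t)·(0,-1) + sin(t)·(-1,-3)), X_2 = e^(-2t)(sin(t)·(0,-1) - cos(t)·(-1,-3)).
General solution: K_1X_1 + K_2X_2.

x(t) = -K_1e^(-2t)sin(t) + K_2e^(-2t)cos(t), y(t) = -3K_1e^(-2t)sin(t) - K_1e^(-2t)cos(t) - K_2e^(-2t)sin(t) + 3K_2e^(-2t)cos(t)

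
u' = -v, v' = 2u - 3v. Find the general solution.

Coefficient matrix A = [[0, -1], [2, -3]].
Characteristic polynomial det(A - λI) = λ^2 + 3λ + 2 = 0.
Eigenvalues λ = -1, -2.
For λ=-1: (A-λI) row 1 is [1, -1], so an eigenvector is (-1, -1).
For λ=-2: (A-λI) row 1 is [2, -1], so an eigenvector is (-1, -2).
General solution: K_1e^(-t)(-1,-1) + K_2e^(-2t)(-1,-2).

u(t) = -K_1e^(-t) - K_2e^(-2t), v(t) = -K_1e^(-t) - 2K_2e^(-2t)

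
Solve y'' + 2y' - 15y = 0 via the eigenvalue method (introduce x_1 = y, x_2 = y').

Let x_1 = y, x_2 = y'. Then x_1' = x_2 and x_2' = 15x_1 - 2x_2.
A = [[0,1],[15,-2]]; det(A-λI) = λ^2 + 2λ - 15.
Eigenvalues λ = -5, 3 with eigenvectors (1,-5), (1,3).

y(t) = c_1e^(-5t) + c_2e^(3t)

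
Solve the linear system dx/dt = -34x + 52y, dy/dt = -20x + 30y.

Coefficient matrix A = [[-34, 52], [-20, 30]].
Characteristic polynomial det(A - λI) = λ^2 + 4λ + 20 = 0.
Eigenvalues λ = -2 ± 4i (complex conjugate pair).
For λ=-2+4i: an eigenvector is (-2,-1) - i(3,2) = (-2 - 3i, -1 - 2i).
A real fundamental pair from Re and Im of e^((-2+4i)t)v: X_1 = e^(-2t)(cos(4t)·(-2,-1) + sin(4t)·(3,2)), X_2 = e^(-2t)(sin(4t)·(-2,-1) - cos(4t)·(3,2)).
General solution: C_1X_1 + C_2X_2.

x(t) = 3C_1e^(-2t)sin(4t) - 2C_1e^(-2t)cos(4t) - 2C_2e^(-2t)sin(4t) - 3C_2e^(-2t)cos(4t), y(t) = 2C_1e^(-2t)sin(4t) - C_1e^(-2t)cos(4t) - C_2e^(-2t)sin(4t) - 2C_2e^(-2t)cos(4t)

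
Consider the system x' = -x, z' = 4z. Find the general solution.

x(t) = -c_2e^(-t), z(t) = c_1e^(4t)

Coefficient matrix A = [[-1, 0], [0, 4]].
Characteristic polynomial det(A - λI) = λ^2 - 3λ - 4 = 0.
Eigenvalues λ = 4, -1.
For λ=4: (A-λI) row 1 is [-5, 0], so an eigenvector is (0, 1).
For λ=-1: (A-λI) row 2 is [0, 5], so an eigenvector is (-1, 0).
General solution: c_1e^(4t)(0,1) + c_2e^(-t)(-1,0).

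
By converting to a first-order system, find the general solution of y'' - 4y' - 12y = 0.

Let x_1 = y, x_2 = y'. Then x_1' = x_2 and x_2' = 12x_1 + 4x_2.
A = [[0,1],[12,4]]; det(A-λI) = λ^2 - 4λ - 12.
Eigenvalues λ = 6, -2 with eigenvectors (1,6), (1,-2).

y(t) = C_1e^(6t) + C_2e^(-2t)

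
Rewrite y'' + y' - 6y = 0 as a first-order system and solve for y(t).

y(t) = c_1e^(2t) + c_2e^(-3t)

Let x_1 = y, x_2 = y'. Then x_1' = x_2 and x_2' = 6x_1 - x_2.
A = [[0,1],[6,-1]]; det(A-λI) = λ^2 + λ - 6.
Eigenvalues λ = 2, -3 with eigenvectors (1,2), (1,-3).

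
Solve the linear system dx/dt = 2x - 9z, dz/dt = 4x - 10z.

Coefficient matrix A = [[2, -9], [4, -10]].
Characteristic polynomial det(A - λI) = λ^2 + 8λ + 16 = 0.
Single eigenvalue λ = -4 with algebraic multiplicity 2.
Eigenvector v = (3,2); generalized eigenvector w with (A-λI)w=v is (2,1).
General solution: e^(-4t)[c_1·v + c_2·(t·v + w)].

x(t) = 3c_1e^(-4t) + 3c_2te^(-4t) + 2c_2e^(-4t), z(t) = 2c_1e^(-4t) + 2c_2te^(-4t) + c_2e^(-4t)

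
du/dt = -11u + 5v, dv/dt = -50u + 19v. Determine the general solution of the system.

Coefficient matrix A = [[-11, 5], [-50, 19]].
Characteristic polynomial det(A - λI) = λ^2 - 8λ + 41 = 0.
Eigenvalues λ = 4 ± 5i (complex conjugate pair).
For λ=4+5i: an eigenvector is (0,1) - i(1,3) = (0 - i, 1 - 3i).
A real fundamental pair from Re and Im of e^((4+5i)t)v: X_1 = e^(4t)(cos(5t)·(0,1) + sin(5t)·(1,3)), X_2 = e^(4t)(sin(5t)·(0,1) - cos(5t)·(1,3)).
General solution: c_1X_1 + c_2X_2.

u(t) = c_1e^(4t)sin(5t) - c_2e^(4t)cos(5t), v(t) = 3c_1e^(4t)sin(5t) + c_1e^(4t)cos(5t) + c_2e^(4t)sin(5t) - 3c_2e^(4t)cos(5t)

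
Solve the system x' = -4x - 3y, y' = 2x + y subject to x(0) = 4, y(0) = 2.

Coefficient matrix A = [[-4, -3], [2, 1]].
Characteristic polynomial det(A - λI) = λ^2 + 3λ + 2 = 0.
Eigenvalues λ = -2, -1.
For λ=-2: (A-λI) row 1 is [-2, -3], so an eigenvector is (-3, 2).
For λ=-1: (A-λI) row 1 is [-3, -3], so an eigenvector is (1, -1).
General solution: C_1e^(-2t)(-3,2) + C_2e^(-t)(1,-1).
Applying x(0)=4, y(0)=2 gives C_1=-6, C_2=-14.

x(t) = -14e^(-t) + 18e^(-2t), y(t) = 14e^(-t) - 12e^(-2t)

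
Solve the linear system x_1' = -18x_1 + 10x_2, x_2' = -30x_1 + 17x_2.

Coefficient matrix A = [[-18, 10], [-30, 17]].
Characteristic polynomial det(A - λI) = λ^2 + λ - 6 = 0.
Eigenvalues λ = -3, 2.
For λ=-3: (A-λI) row 1 is [-15, 10], so an eigenvector is (2, 3).
For λ=2: (A-λI) row 1 is [-20, 10], so an eigenvector is (1, 2).
General solution: c_1e^(-3t)(2,3) + c_2e^(2t)(1,2).

x_1(t) = 2c_1e^(-3t) + c_2e^(2t), x_2(t) = 3c_1e^(-3t) + 2c_2e^(2t)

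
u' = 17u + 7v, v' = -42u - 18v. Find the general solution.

Coefficient matrix A = [[17, 7], [-42, -18]].
Characteristic polynomial det(A - λI) = λ^2 + λ - 12 = 0.
Eigenvalues λ = 3, -4.
For λ=3: (A-λI) row 1 is [14, 7], so an eigenvector is (-1, 2).
For λ=-4: (A-λI) row 1 is [21, 7], so an eigenvector is (1, -3).
General solution: C_1e^(3t)(-1,2) + C_2e^(-4t)(1,-3).

u(t) = -C_1e^(3t) + C_2e^(-4t), v(t) = 2C_1e^(3t) - 3C_2e^(-4t)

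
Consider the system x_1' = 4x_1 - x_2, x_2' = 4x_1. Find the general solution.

Coefficient matrix A = [[4, -1], [4, 0]].
Characteristic polynomial det(A - λI) = λ^2 - 4λ + 4 = 0.
Single eigenvalue λ = 2 with algebraic multiplicity 2.
Eigenvector v = (1,2); generalized eigenvector w with (A-λI)w=v is (1,1).
General solution: e^(2t)[c_1·v + c_2·(t·v + w)].

x_1(t) = c_1e^(2t) + c_2te^(2t) + c_2e^(2t), x_2(t) = 2c_1e^(2t) + 2c_2te^(2t) + c_2e^(2t)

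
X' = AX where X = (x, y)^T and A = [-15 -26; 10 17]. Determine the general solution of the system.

Coefficient matrix A = [[-15, -26], [10, 17]].
Characteristic polynomial det(A - λI) = λ^2 - 2λ + 5 = 0.
Eigenvalues λ = 1 ± 2i (complex conjugate pair).
For λ=1+2i: an eigenvector is (2,-1) - i(-3,2) = (2 + 3i, -1 - 2i).
A real fundamental pair from Re and Im of e^((1+2i)t)v: X_1 = e^(t)(cos(2t)·(2,-1) + sin(2t)·(-3,2)), X_2 = e^(t)(sin(2t)·(2,-1) - cos(2t)·(-3,2)).
General solution: K_1X_1 + K_2X_2.

x(t) = -3K_1e^(t)sin(2t) + 2K_1e^(t)cos(2t) + 2K_2e^(t)sin(2t) + 3K_2e^(t)cos(2t), y(t) = 2K_1e^(t)sin(2t) - K_1e^(t)cos(2t) - K_2e^(t)sin(2t) - 2K_2e^(t)cos(2t)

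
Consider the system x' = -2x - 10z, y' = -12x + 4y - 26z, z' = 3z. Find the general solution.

x(t) = C_1e^(-2t) - 2C_2e^(3t), y(t) = 2C_1e^(-2t) + 2C_2e^(3t) + C_3e^(4t), z(t) = C_2e^(3t)

Coefficient matrix A = [[-2, 0, -10], [-12, 4, -26], [0, 0, 3]].
det(A - λI) = 0 gives eigenvalues λ = -2, 3, 4.
For λ=-2: eigenvector (1,2,0).
For λ=3: eigenvector (-2,2,1).
For λ=4: eigenvector (0,1,0).
General solution: C_1e^(-2t)(1,2,0) + C_2e^(3t)(-2,2,1) + C_3e^(4t)(0,1,0).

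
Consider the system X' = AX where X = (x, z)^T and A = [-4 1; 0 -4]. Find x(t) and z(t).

x(t) = -C_1e^(-4t) - C_2te^(-4t) - 3C_2e^(-4t), z(t) = -C_2e^(-4t)

Coefficient matrix A = [[-4, 1], [0, -4]].
Characteristic polynomial det(A - λI) = λ^2 + 8λ + 16 = 0.
Single eigenvalue λ = -4 with algebraic multiplicity 2.
Eigenvector v = (-1,0); generalized eigenvector w with (A-λI)w=v is (-3,-1).
General solution: e^(-4t)[C_1·v + C_2·(t·v + w)].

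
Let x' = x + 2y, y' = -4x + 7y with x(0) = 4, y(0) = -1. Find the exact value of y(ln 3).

-2187

A = [[1,2],[-4,7]]; eigenvalues λ = 5, 3.
Eigenvectors: (-1,-2) for λ=5, (-1,-1) for λ=3.
From the initial condition, c_1 = 5, c_2 = -9.
y(ln 3) = (5)(3^5)(-2) + (-9)(3^3)(-1) = -2187.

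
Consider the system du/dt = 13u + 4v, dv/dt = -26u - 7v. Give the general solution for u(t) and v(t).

u(t) = -C_1e^(3t)sin(2t) - C_1e^(3t)cos(2t) - C_2e^(3t)sin(2t) + C_2e^(3t)cos(2t), v(t) = 3C_1e^(3t)sin(2t) + 2C_1e^(3t)cos(2t) + 2C_2e^(3t)sin(2t) - 3C_2e^(3t)cos(2t)

Coefficient matrix A = [[13, 4], [-26, -7]].
Characteristic polynomial det(A - λI) = λ^2 - 6λ + 13 = 0.
Eigenvalues λ = 3 ± 2i (complex conjugate pair).
For λ=3+2i: an eigenvector is (-1,2) - i(-1,3) = (-1 + i, 2 - 3i).
A real fundamental pair from Re and Im of e^((3+2i)t)v: X_1 = e^(3t)(cos(2t)·(-1,2) + sin(2t)·(-1,3)), X_2 = e^(3t)(sin(2t)·(-1,2) - cos(2t)·(-1,3)).
General solution: C_1X_1 + C_2X_2.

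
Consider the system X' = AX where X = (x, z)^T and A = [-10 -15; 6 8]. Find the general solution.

x(t) = -C_1e^(-t)sin(3t) + 2C_1e^(-t)cos(3t) + 2C_2e^(-t)sin(3t) + C_2e^(-t)cos(3t), z(t) = C_1e^(-t)sin(3t) - C_1e^(-t)cos(3t) - C_2e^(-t)sin(3t) - C_2e^(-t)cos(3t)

Coefficient matrix A = [[-10, -15], [6, 8]].
Characteristic polynomial det(A - λI) = λ^2 + 2λ + 10 = 0.
Eigenvalues λ = -1 ± 3i (complex conjugate pair).
For λ=-1+3i: an eigenvector is (2,-1) - i(-1,1) = (2 + i, -1 - i).
A real fundamental pair from Re and Im of e^((-1+3i)t)v: X_1 = e^(-t)(cos(3t)·(2,-1) + sin(3t)·(-1,1)), X_2 = e^(-t)(sin(3t)·(2,-1) - cos(3t)·(-1,1)).
General solution: C_1X_1 + C_2X_2.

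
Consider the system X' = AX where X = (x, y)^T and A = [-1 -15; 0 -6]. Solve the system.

Coefficient matrix A = [[-1, -15], [0, -6]].
Characteristic polynomial det(A - λI) = λ^2 + 7λ + 6 = 0.
Eigenvalues λ = -1, -6.
For λ=-1: (A-λI) row 1 is [0, -15], so an eigenvector is (1, 0).
For λ=-6: (A-λI) row 1 is [5, -15], so an eigenvector is (3, 1).
General solution: K_1e^(-t)(1,0) + K_2e^(-6t)(3,1).

x(t) = K_1e^(-t) + 3K_2e^(-6t), y(t) = K_2e^(-6t)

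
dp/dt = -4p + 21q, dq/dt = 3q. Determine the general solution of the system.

Coefficient matrix A = [[-4, 21], [0, 3]].
Characteristic polynomial det(A - λI) = λ^2 + λ - 12 = 0.
Eigenvalues λ = 3, -4.
For λ=3: (A-λI) row 1 is [-7, 21], so an eigenvector is (-3, -1).
For λ=-4: (A-λI) row 1 is [0, 21], so an eigenvector is (1, 0).
General solution: C_1e^(3t)(-3,-1) + C_2e^(-4t)(1,0).

p(t) = -3C_1e^(3t) + C_2e^(-4t), q(t) = -C_1e^(3t)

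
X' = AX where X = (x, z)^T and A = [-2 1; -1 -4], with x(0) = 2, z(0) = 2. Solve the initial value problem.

x(t) = 4te^(-3t) + 2e^(-3t), z(t) = -4te^(-3t) + 2e^(-3t)

Coefficient matrix A = [[-2, 1], [-1, -4]].
Characteristic polynomial det(A - λI) = λ^2 + 6λ + 9 = 0.
Single eigenvalue λ = -3 with algebraic multiplicity 2.
Eigenvector v = (-1,1); generalized eigenvector w with (A-λI)w=v is (0,-1).
General solution: e^(-3t)[C_1·v + C_2·(t·v + w)].
Applying x(0)=2, z(0)=2 gives C_1=-2, C_2=-4.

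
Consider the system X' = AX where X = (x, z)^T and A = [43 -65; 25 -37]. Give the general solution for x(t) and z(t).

Coefficient matrix A = [[43, -65], [25, -37]].
Characteristic polynomial det(A - λI) = λ^2 - 6λ + 34 = 0.
Eigenvalues λ = 3 ± 5i (complex conjugate pair).
For λ=3+5i: an eigenvector is (3,2) - i(-2,-1) = (3 + 2i, 2 + i).
A real fundamental pair from Re and Im of e^((3+5i)t)v: X_1 = e^(3t)(cos(5t)·(3,2) + sin(5t)·(-2,-1)), X_2 = e^(3t)(sin(5t)·(3,2) - cos(5t)·(-2,-1)).
General solution: C_1X_1 + C_2X_2.

x(t) = -2C_1e^(3t)sin(5t) + 3C_1e^(3t)cos(5t) + 3C_2e^(3t)sin(5t) + 2C_2e^(3t)cos(5t), z(t) = -C_1e^(3t)sin(5t) + 2C_1e^(3t)cos(5t) + 2C_2e^(3t)sin(5t) + C_2e^(3t)cos(5t)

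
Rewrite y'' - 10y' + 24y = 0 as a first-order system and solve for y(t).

Let x_1 = y, x_2 = y'. Then x_1' = x_2 and x_2' = -24x_1 + 10x_2.
A = [[0,1],[-24,10]]; det(A-λI) = λ^2 - 10λ + 24.
Eigenvalues λ = 6, 4 with eigenvectors (1,6), (1,4).

y(t) = C_1e^(6t) + C_2e^(4t)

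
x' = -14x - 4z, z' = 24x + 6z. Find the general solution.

Coefficient matrix A = [[-14, -4], [24, 6]].
Characteristic polynomial det(A - λI) = λ^2 + 8λ + 12 = 0.
Eigenvalues λ = -6, -2.
For λ=-6: (A-λI) row 1 is [-8, -4], so an eigenvector is (1, -2).
For λ=-2: (A-λI) row 1 is [-12, -4], so an eigenvector is (1, -3).
General solution: K_1e^(-6t)(1,-2) + K_2e^(-2t)(1,-3).

x(t) = K_1e^(-6t) + K_2e^(-2t), z(t) = -2K_1e^(-6t) - 3K_2e^(-2t)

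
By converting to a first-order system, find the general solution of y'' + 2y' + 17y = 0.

Let x_1 = y, x_2 = y'. Then x_1' = x_2 and x_2' = -17x_1 - 2x_2.
A = [[0,1],[-17,-2]]; det(A-λI) = λ^2 + 2λ + 17.
Eigenvalues λ = -1 ± 4i.

y(t) = C_1e^(-t)cos(4t) + C_2e^(-t)sin(4t)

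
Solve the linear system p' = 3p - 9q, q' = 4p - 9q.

Coefficient matrix A = [[3, -9], [4, -9]].
Characteristic polynomial det(A - λI) = λ^2 + 6λ + 9 = 0.
Single eigenvalue λ = -3 with algebraic multiplicity 2.
Eigenvector v = (3,2); generalized eigenvector w with (A-λI)w=v is (-1,-1).
General solution: e^(-3t)[K_1·v + K_2·(t·v + w)].

p(t) = 3K_1e^(-3t) + 3K_2te^(-3t) - K_2e^(-3t), q(t) = 2K_1e^(-3t) + 2K_2te^(-3t) - K_2e^(-3t)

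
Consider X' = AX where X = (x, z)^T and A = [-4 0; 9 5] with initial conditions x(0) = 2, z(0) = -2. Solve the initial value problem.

Coefficient matrix A = [[-4, 0], [9, 5]].
Characteristic polynomial det(A - λI) = λ^2 - λ - 20 = 0.
Eigenvalues λ = -4, 5.
For λ=-4: (A-λI) row 2 is [9, 9], so an eigenvector is (-1, 1).
For λ=5: (A-λI) row 1 is [-9, 0], so an eigenvector is (0, -1).
General solution: C_1e^(-4t)(-1,1) + C_2e^(5t)(0,-1).
Applying x(0)=2, z(0)=-2 gives C_1=-2, C_2=0.

x(t) = 2e^(-4t), z(t) = -2e^(-4t)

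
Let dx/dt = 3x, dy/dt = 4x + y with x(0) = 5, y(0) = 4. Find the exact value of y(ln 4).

A = [[3,0],[4,1]]; eigenvalues λ = 3, 1.
Eigenvectors: (1,2) for λ=3, (0,-1) for λ=1.
From the initial condition, c_1 = 5, c_2 = 6.
y(ln 4) = (5)(4^3)(2) + (6)(4^1)(-1) = 616.

616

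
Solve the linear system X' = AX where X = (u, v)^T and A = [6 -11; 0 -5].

u(t) = K_1e^(-5t) - K_2e^(6t), v(t) = K_1e^(-5t)

Coefficient matrix A = [[6, -11], [0, -5]].
Characteristic polynomial det(A - λI) = λ^2 - λ - 30 = 0.
Eigenvalues λ = -5, 6.
For λ=-5: (A-λI) row 1 is [11, -11], so an eigenvector is (1, 1).
For λ=6: (A-λI) row 1 is [0, -11], so an eigenvector is (-1, 0).
General solution: K_1e^(-5t)(1,1) + K_2e^(6t)(-1,0).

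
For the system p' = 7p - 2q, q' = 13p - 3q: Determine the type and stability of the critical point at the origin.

unstable spiral

A = [[7,-2],[13,-3]]; det(A-λI) = λ^2 - 4λ + 5.
λ = 2 ± i: positive real part.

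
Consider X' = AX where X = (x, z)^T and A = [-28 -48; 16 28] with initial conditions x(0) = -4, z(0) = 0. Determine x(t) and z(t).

Coefficient matrix A = [[-28, -48], [16, 28]].
Characteristic polynomial det(A - λI) = λ^2 - 16 = 0.
Eigenvalues λ = 4, -4.
For λ=4: (A-λI) row 1 is [-32, -48], so an eigenvector is (-3, 2).
For λ=-4: (A-λI) row 1 is [-24, -48], so an eigenvector is (-2, 1).
General solution: c_1e^(4t)(-3,2) + c_2e^(-4t)(-2,1).
Applying x(0)=-4, z(0)=0 gives c_1=-4, c_2=8.

x(t) = 12e^(4t) - 16e^(-4t), z(t) = -8e^(4t) + 8e^(-4t)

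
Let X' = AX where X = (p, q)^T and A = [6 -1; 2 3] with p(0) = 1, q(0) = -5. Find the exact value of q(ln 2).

32

A = [[6,-1],[2,3]]; eigenvalues λ = 5, 4.
Eigenvectors: (1,1) for λ=5, (-1,-2) for λ=4.
From the initial condition, c_1 = 7, c_2 = 6.
q(ln 2) = (7)(2^5)(1) + (6)(2^4)(-2) = 32.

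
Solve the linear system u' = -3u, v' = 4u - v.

Coefficient matrix A = [[-3, 0], [4, -1]].
Characteristic polynomial det(A - λI) = λ^2 + 4λ + 3 = 0.
Eigenvalues λ = -3, -1.
For λ=-3: (A-λI) row 2 is [4, 2], so an eigenvector is (1, -2).
For λ=-1: (A-λI) row 1 is [-2, 0], so an eigenvector is (0, -1).
General solution: K_1e^(-3t)(1,-2) + K_2e^(-t)(0,-1).

u(t) = K_1e^(-3t), v(t) = -2K_1e^(-3t) - K_2e^(-t)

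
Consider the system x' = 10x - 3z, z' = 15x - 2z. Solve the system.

x(t) = -c_1e^(4t)sin(3t) + c_2e^(4t)cos(3t), z(t) = -2c_1e^(4t)sin(3t) + c_1e^(4t)cos(3t) + c_2e^(4t)sin(3t) + 2c_2e^(4t)cos(3t)

Coefficient matrix A = [[10, -3], [15, -2]].
Characteristic polynomial det(A - λI) = λ^2 - 8λ + 25 = 0.
Eigenvalues λ = 4 ± 3i (complex conjugate pair).
For λ=4+3i: an eigenvector is (0,1) - i(-1,-2) = (0 + i, 1 + 2i).
A real fundamental pair from Re and Im of e^((4+3i)t)v: X_1 = e^(4t)(cos(3t)·(0,1) + sin(3t)·(-1,-2)), X_2 = e^(4t)(sin(3t)·(0,1) - cos(3t)·(-1,-2)).
General solution: c_1X_1 + c_2X_2.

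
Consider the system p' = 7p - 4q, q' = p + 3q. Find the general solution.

Coefficient matrix A = [[7, -4], [1, 3]].
Characteristic polynomial det(A - λI) = λ^2 - 10λ + 25 = 0.
Single eigenvalue λ = 5 with algebraic multiplicity 2.
Eigenvector v = (-2,-1); generalized eigenvector w with (A-λI)w=v is (-3,-1).
General solution: e^(5t)[K_1·v + K_2·(t·v + w)].

p(t) = -2K_1e^(5t) - 2K_2te^(5t) - 3K_2e^(5t), q(t) = -K_1e^(5t) - K_2te^(5t) - K_2e^(5t)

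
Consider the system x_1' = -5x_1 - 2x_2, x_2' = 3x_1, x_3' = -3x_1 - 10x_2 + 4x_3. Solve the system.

x_1(t) = K_1e^(-3t) - 2K_2e^(-2t), x_2(t) = -K_1e^(-3t) + 3K_2e^(-2t), x_3(t) = -K_1e^(-3t) + 4K_2e^(-2t) + K_3e^(4t)

Coefficient matrix A = [[-5, -2, 0], [3, 0, 0], [-3, -10, 4]].
det(A - λI) = 0 gives eigenvalues λ = -3, -2, 4.
For λ=-3: eigenvector (1,-1,-1).
For λ=-2: eigenvector (-2,3,4).
For λ=4: eigenvector (0,0,1).
General solution: K_1e^(-3t)(1,-1,-1) + K_2e^(-2t)(-2,3,4) + K_3e^(4t)(0,0,1).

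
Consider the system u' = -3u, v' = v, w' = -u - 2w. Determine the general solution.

u(t) = -c_3e^(-3t), v(t) = c_1e^(t), w(t) = c_2e^(-2t) - c_3e^(-3t)

Coefficient matrix A = [[-3, 0, 0], [0, 1, 0], [-1, 0, -2]].
det(A - λI) = 0 gives eigenvalues λ = 1, -2, -3.
For λ=1: eigenvector (0,1,0).
For λ=-2: eigenvector (0,0,1).
For λ=-3: eigenvector (-1,0,-1).
General solution: c_1e^(t)(0,1,0) + c_2e^(-2t)(0,0,1) + c_3e^(-3t)(-1,0,-1).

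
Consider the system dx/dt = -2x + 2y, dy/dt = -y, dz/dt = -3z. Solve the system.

Coefficient matrix A = [[-2, 2, 0], [0, -1, 0], [0, 0, -3]].
det(A - λI) = 0 gives eigenvalues λ = -2, -1, -3.
For λ=-2: eigenvector (1,0,0).
For λ=-1: eigenvector (2,1,0).
For λ=-3: eigenvector (0,0,1).
General solution: K_1e^(-2t)(1,0,0) + K_2e^(-t)(2,1,0) + K_3e^(-3t)(0,0,1).

x(t) = K_1e^(-2t) + 2K_2e^(-t), y(t) = K_2e^(-t), z(t) = K_3e^(-3t)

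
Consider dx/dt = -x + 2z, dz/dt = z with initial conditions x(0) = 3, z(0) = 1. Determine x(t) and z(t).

Coefficient matrix A = [[-1, 2], [0, 1]].
Characteristic polynomial det(A - λI) = λ^2 - 1 = 0.
Eigenvalues λ = -1, 1.
For λ=-1: (A-λI) row 1 is [0, 2], so an eigenvector is (-1, 0).
For λ=1: (A-λI) row 1 is [-2, 2], so an eigenvector is (1, 1).
General solution: c_1e^(-t)(-1,0) + c_2e^(t)(1,1).
Applying x(0)=3, z(0)=1 gives c_1=-2, c_2=1.

x(t) = e^(t) + 2e^(-t), z(t) = e^(t)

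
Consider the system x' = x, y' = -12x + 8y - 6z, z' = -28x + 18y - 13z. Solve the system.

Coefficient matrix A = [[1, 0, 0], [-12, 8, -6], [-28, 18, -13]].
det(A - λI) = 0 gives eigenvalues λ = 1, -4, -1.
For λ=1: eigenvector (1,0,-2).
For λ=-4: eigenvector (0,1,2).
For λ=-1: eigenvector (0,-2,-3).
General solution: c_1e^(t)(1,0,-2) + c_2e^(-4t)(0,1,2) + c_3e^(-t)(0,-2,-3).

x(t) = c_1e^(t), y(t) = c_2e^(-4t) - 2c_3e^(-t), z(t) = -2c_1e^(t) + 2c_2e^(-4t) - 3c_3e^(-t)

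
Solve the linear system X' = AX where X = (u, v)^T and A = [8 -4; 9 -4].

Coefficient matrix A = [[8, -4], [9, -4]].
Characteristic polynomial det(A - λI) = λ^2 - 4λ + 4 = 0.
Single eigenvalue λ = 2 with algebraic multiplicity 2.
Eigenvector v = (-2,-3); generalized eigenvector w with (A-λI)w=v is (-1,-1).
General solution: e^(2t)[c_1·v + c_2·(t·v + w)].

u(t) = -2c_1e^(2t) - 2c_2te^(2t) - c_2e^(2t), v(t) = -3c_1e^(2t) - 3c_2te^(2t) - c_2e^(2t)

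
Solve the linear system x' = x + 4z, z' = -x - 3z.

Coefficient matrix A = [[1, 4], [-1, -3]].
Characteristic polynomial det(A - λI) = λ^2 + 2λ + 1 = 0.
Single eigenvalue λ = -1 with algebraic multiplicity 2.
Eigenvector v = (2,-1); generalized eigenvector w with (A-λI)w=v is (-1,1).
General solution: e^(-t)[K_1·v + K_2·(t·v + w)].

x(t) = 2K_1e^(-t) + 2K_2te^(-t) - K_2e^(-t), z(t) = -K_1e^(-t) - K_2te^(-t) + K_2e^(-t)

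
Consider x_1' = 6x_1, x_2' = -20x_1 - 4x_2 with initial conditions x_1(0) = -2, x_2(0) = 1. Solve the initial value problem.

Coefficient matrix A = [[6, 0], [-20, -4]].
Characteristic polynomial det(A - λI) = λ^2 - 2λ - 24 = 0.
Eigenvalues λ = -4, 6.
For λ=-4: (A-λI) row 1 is [10, 0], so an eigenvector is (0, 1).
For λ=6: (A-λI) row 2 is [-20, -10], so an eigenvector is (-1, 2).
General solution: c_1e^(-4t)(0,1) + c_2e^(6t)(-1,2).
Applying x_1(0)=-2, x_2(0)=1 gives c_1=-3, c_2=2.

x_1(t) = -2e^(6t), x_2(t) = 4e^(6t) - 3e^(-4t)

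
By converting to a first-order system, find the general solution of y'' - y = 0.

Let x_1 = y, x_2 = y'. Then x_1' = x_2 and x_2' = x_1.
A = [[0,1],[1,0]]; det(A-λI) = λ^2 - 1.
Eigenvalues λ = 1, -1 with eigenvectors (1,1), (1,-1).

y(t) = c_1e^(t) + c_2e^(-t)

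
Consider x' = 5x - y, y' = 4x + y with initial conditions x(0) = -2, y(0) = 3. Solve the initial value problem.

x(t) = -7te^(3t) - 2e^(3t), y(t) = -14te^(3t) + 3e^(3t)

Coefficient matrix A = [[5, -1], [4, 1]].
Characteristic polynomial det(A - λI) = λ^2 - 6λ + 9 = 0.
Single eigenvalue λ = 3 with algebraic multiplicity 2.
Eigenvector v = (1,2); generalized eigenvector w with (A-λI)w=v is (1,1).
General solution: e^(3t)[c_1·v + c_2·(t·v + w)].
Applying x(0)=-2, y(0)=3 gives c_1=5, c_2=-7.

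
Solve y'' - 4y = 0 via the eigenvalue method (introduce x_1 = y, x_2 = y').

Let x_1 = y, x_2 = y'. Then x_1' = x_2 and x_2' = 4x_1.
A = [[0,1],[4,0]]; det(A-λI) = λ^2 - 4.
Eigenvalues λ = 2, -2 with eigenvectors (1,2), (1,-2).

y(t) = C_1e^(2t) + C_2e^(-2t)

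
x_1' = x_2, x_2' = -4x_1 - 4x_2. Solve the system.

Coefficient matrix A = [[0, 1], [-4, -4]].
Characteristic polynomial det(A - λI) = λ^2 + 4λ + 4 = 0.
Single eigenvalue λ = -2 with algebraic multiplicity 2.
Eigenvector v = (1,-2); generalized eigenvector w with (A-λI)w=v is (2,-3).
General solution: e^(-2t)[K_1·v + K_2·(t·v + w)].

x_1(t) = K_1e^(-2t) + K_2te^(-2t) + 2K_2e^(-2t), x_2(t) = -2K_1e^(-2t) - 2K_2te^(-2t) - 3K_2e^(-2t)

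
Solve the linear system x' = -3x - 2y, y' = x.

x(t) = c_1e^(-t) - 2c_2e^(-2t), y(t) = -c_1e^(-t) + c_2e^(-2t)

Coefficient matrix A = [[-3, -2], [1, 0]].
Characteristic polynomial det(A - λI) = λ^2 + 3λ + 2 = 0.
Eigenvalues λ = -1, -2.
For λ=-1: (A-λI) row 1 is [-2, -2], so an eigenvector is (1, -1).
For λ=-2: (A-λI) row 1 is [-1, -2], so an eigenvector is (-2, 1).
General solution: c_1e^(-t)(1,-1) + c_2e^(-2t)(-2,1).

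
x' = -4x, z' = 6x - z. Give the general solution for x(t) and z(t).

x(t) = C_2e^(-4t), z(t) = C_1e^(-t) - 2C_2e^(-4t)

Coefficient matrix A = [[-4, 0], [6, -1]].
Characteristic polynomial det(A - λI) = λ^2 + 5λ + 4 = 0.
Eigenvalues λ = -1, -4.
For λ=-1: (A-λI) row 1 is [-3, 0], so an eigenvector is (0, 1).
For λ=-4: (A-λI) row 2 is [6, 3], so an eigenvector is (1, -2).
General solution: C_1e^(-t)(0,1) + C_2e^(-4t)(1,-2).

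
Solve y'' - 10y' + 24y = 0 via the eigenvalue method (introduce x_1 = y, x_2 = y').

y(t) = C_1e^(4t) + C_2e^(6t)

Let x_1 = y, x_2 = y'. Then x_1' = x_2 and x_2' = -24x_1 + 10x_2.
A = [[0,1],[-24,10]]; det(A-λI) = λ^2 - 10λ + 24.
Eigenvalues λ = 4, 6 with eigenvectors (1,4), (1,6).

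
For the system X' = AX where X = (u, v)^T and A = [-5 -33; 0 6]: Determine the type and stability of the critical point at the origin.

saddle

A = [[-5,-33],[0,6]]; det(A-λI) = λ^2 - λ - 30.
λ = -5, 6: opposite signs.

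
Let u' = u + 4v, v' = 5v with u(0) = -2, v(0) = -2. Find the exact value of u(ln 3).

-486

A = [[1,4],[0,5]]; eigenvalues λ = 1, 5.
Eigenvectors: (1,0) for λ=1, (-1,-1) for λ=5.
From the initial condition, c_1 = 0, c_2 = 2.
u(ln 3) = (0)(3^1)(1) + (2)(3^5)(-1) = -486.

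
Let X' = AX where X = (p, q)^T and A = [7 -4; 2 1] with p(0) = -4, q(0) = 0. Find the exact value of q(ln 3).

A = [[7,-4],[2,1]]; eigenvalues λ = 5, 3.
Eigenvectors: (-2,-1) for λ=5, (1,1) for λ=3.
From the initial condition, c_1 = 4, c_2 = 4.
q(ln 3) = (4)(3^5)(-1) + (4)(3^3)(1) = -864.

-864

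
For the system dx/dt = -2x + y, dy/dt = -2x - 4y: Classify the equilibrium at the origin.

stable spiral

A = [[-2,1],[-2,-4]]; det(A-λI) = λ^2 + 6λ + 10.
λ = -3 ± i: negative real part.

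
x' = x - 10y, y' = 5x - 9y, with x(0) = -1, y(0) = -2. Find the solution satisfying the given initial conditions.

x(t) = 3e^(-4t)sin(5t) - e^(-4t)cos(5t), y(t) = e^(-4t)sin(5t) - 2e^(-4t)cos(5t)

Coefficient matrix A = [[1, -10], [5, -9]].
Characteristic polynomial det(A - λI) = λ^2 + 8λ + 41 = 0.
Eigenvalues λ = -4 ± 5i (complex conjugate pair).
For λ=-4+5i: an eigenvector is (-1,-1) - i(1,0) = (-1 - i, -1).
A real fundamental pair from Re and Im of e^((-4+5i)t)v: X_1 = e^(-4t)(cos(5t)·(-1,-1) + sin(5t)·(1,0)), X_2 = e^(-4t)(sin(5t)·(-1,-1) - cos(5t)·(1,0)).
General solution: K_1X_1 + K_2X_2.
Applying x(0)=-1, y(0)=-2 gives K_1=2, K_2=-1.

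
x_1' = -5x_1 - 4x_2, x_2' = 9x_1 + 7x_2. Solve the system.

x_1(t) = 2c_1e^(t) + 2c_2te^(t) + c_2e^(t), x_2(t) = -3c_1e^(t) - 3c_2te^(t) - 2c_2e^(t)

Coefficient matrix A = [[-5, -4], [9, 7]].
Characteristic polynomial det(A - λI) = λ^2 - 2λ + 1 = 0.
Single eigenvalue λ = 1 with algebraic multiplicity 2.
Eigenvector v = (2,-3); generalized eigenvector w with (A-λI)w=v is (1,-2).
General solution: e^(t)[c_1·v + c_2·(t·v + w)].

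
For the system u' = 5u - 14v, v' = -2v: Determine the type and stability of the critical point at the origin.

saddle

A = [[5,-14],[0,-2]]; det(A-λI) = λ^2 - 3λ - 10.
λ = -2, 5: opposite signs.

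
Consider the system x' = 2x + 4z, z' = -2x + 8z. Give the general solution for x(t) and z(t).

x(t) = -2K_1e^(4t) - K_2e^(6t), z(t) = -K_1e^(4t) - K_2e^(6t)

Coefficient matrix A = [[2, 4], [-2, 8]].
Characteristic polynomial det(A - λI) = λ^2 - 10λ + 24 = 0.
Eigenvalues λ = 4, 6.
For λ=4: (A-λI) row 1 is [-2, 4], so an eigenvector is (-2, -1).
For λ=6: (A-λI) row 1 is [-4, 4], so an eigenvector is (-1, -1).
General solution: K_1e^(4t)(-2,-1) + K_2e^(6t)(-1,-1).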